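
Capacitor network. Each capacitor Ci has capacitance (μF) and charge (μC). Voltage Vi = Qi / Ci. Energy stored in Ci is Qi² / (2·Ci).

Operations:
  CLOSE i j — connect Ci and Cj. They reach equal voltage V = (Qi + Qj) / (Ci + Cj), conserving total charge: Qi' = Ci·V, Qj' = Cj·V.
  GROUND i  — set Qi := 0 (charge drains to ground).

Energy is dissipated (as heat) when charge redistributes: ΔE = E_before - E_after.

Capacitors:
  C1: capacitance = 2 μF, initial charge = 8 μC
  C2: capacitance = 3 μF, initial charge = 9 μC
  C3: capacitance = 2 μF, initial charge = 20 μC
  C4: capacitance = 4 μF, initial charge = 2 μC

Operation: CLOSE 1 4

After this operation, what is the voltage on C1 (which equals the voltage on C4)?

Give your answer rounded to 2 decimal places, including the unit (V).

Answer: 1.67 V

Derivation:
Initial: C1(2μF, Q=8μC, V=4.00V), C2(3μF, Q=9μC, V=3.00V), C3(2μF, Q=20μC, V=10.00V), C4(4μF, Q=2μC, V=0.50V)
Op 1: CLOSE 1-4: Q_total=10.00, C_total=6.00, V=1.67; Q1=3.33, Q4=6.67; dissipated=8.167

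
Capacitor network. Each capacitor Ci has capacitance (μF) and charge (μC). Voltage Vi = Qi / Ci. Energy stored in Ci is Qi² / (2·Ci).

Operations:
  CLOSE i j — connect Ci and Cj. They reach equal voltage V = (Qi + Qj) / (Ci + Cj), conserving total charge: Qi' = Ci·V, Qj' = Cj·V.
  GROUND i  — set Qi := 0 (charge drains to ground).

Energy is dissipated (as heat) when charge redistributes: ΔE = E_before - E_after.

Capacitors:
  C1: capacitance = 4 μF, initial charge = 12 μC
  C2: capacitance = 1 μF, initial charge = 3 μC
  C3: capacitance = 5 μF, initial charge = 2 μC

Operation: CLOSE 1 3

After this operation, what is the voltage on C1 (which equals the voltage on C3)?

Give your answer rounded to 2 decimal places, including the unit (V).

Initial: C1(4μF, Q=12μC, V=3.00V), C2(1μF, Q=3μC, V=3.00V), C3(5μF, Q=2μC, V=0.40V)
Op 1: CLOSE 1-3: Q_total=14.00, C_total=9.00, V=1.56; Q1=6.22, Q3=7.78; dissipated=7.511

Answer: 1.56 V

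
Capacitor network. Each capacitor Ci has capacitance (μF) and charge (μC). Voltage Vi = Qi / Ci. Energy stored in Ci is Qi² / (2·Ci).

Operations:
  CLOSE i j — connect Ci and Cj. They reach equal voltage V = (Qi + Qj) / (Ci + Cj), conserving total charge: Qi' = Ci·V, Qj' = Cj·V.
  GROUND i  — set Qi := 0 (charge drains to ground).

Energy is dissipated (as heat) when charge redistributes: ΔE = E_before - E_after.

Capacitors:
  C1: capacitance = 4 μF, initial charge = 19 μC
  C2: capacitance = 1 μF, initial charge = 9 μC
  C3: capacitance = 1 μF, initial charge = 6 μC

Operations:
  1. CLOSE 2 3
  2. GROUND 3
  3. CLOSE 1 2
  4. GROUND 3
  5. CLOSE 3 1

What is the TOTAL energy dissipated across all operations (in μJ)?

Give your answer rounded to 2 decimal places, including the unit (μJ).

Answer: 44.64 μJ

Derivation:
Initial: C1(4μF, Q=19μC, V=4.75V), C2(1μF, Q=9μC, V=9.00V), C3(1μF, Q=6μC, V=6.00V)
Op 1: CLOSE 2-3: Q_total=15.00, C_total=2.00, V=7.50; Q2=7.50, Q3=7.50; dissipated=2.250
Op 2: GROUND 3: Q3=0; energy lost=28.125
Op 3: CLOSE 1-2: Q_total=26.50, C_total=5.00, V=5.30; Q1=21.20, Q2=5.30; dissipated=3.025
Op 4: GROUND 3: Q3=0; energy lost=0.000
Op 5: CLOSE 3-1: Q_total=21.20, C_total=5.00, V=4.24; Q3=4.24, Q1=16.96; dissipated=11.236
Total dissipated: 44.636 μJ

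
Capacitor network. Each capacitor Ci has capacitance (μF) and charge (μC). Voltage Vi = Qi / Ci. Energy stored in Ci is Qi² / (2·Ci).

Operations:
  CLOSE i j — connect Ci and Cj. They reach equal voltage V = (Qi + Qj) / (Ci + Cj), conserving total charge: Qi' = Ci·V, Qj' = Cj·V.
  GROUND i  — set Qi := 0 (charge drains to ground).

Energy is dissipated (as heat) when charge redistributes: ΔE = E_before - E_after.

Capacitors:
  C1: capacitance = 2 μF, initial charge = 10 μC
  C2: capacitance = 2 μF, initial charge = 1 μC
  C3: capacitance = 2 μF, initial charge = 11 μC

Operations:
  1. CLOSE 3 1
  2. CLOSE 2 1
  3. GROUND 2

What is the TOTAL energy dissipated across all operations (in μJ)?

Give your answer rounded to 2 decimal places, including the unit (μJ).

Answer: 19.67 μJ

Derivation:
Initial: C1(2μF, Q=10μC, V=5.00V), C2(2μF, Q=1μC, V=0.50V), C3(2μF, Q=11μC, V=5.50V)
Op 1: CLOSE 3-1: Q_total=21.00, C_total=4.00, V=5.25; Q3=10.50, Q1=10.50; dissipated=0.125
Op 2: CLOSE 2-1: Q_total=11.50, C_total=4.00, V=2.88; Q2=5.75, Q1=5.75; dissipated=11.281
Op 3: GROUND 2: Q2=0; energy lost=8.266
Total dissipated: 19.672 μJ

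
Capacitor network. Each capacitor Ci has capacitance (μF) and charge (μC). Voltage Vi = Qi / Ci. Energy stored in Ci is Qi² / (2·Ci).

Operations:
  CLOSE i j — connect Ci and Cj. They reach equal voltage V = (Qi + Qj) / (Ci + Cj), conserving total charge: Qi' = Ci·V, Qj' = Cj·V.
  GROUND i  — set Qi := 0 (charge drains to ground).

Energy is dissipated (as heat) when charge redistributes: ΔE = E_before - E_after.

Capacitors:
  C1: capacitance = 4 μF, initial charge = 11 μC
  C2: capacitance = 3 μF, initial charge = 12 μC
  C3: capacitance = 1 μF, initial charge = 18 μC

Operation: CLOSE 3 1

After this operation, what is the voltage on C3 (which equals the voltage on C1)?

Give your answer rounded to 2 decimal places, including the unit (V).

Initial: C1(4μF, Q=11μC, V=2.75V), C2(3μF, Q=12μC, V=4.00V), C3(1μF, Q=18μC, V=18.00V)
Op 1: CLOSE 3-1: Q_total=29.00, C_total=5.00, V=5.80; Q3=5.80, Q1=23.20; dissipated=93.025

Answer: 5.80 V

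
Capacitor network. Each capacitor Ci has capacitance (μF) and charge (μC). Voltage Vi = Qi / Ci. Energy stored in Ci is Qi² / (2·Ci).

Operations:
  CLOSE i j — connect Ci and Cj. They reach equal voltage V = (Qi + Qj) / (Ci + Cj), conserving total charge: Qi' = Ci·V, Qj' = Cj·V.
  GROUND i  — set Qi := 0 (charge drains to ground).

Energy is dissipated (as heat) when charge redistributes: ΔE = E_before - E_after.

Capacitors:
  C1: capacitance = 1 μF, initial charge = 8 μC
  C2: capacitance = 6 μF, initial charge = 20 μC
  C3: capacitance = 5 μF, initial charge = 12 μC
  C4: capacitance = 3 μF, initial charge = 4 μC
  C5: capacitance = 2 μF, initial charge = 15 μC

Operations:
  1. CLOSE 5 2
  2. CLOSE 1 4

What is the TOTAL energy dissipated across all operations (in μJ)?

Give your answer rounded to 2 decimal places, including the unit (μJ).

Answer: 29.69 μJ

Derivation:
Initial: C1(1μF, Q=8μC, V=8.00V), C2(6μF, Q=20μC, V=3.33V), C3(5μF, Q=12μC, V=2.40V), C4(3μF, Q=4μC, V=1.33V), C5(2μF, Q=15μC, V=7.50V)
Op 1: CLOSE 5-2: Q_total=35.00, C_total=8.00, V=4.38; Q5=8.75, Q2=26.25; dissipated=13.021
Op 2: CLOSE 1-4: Q_total=12.00, C_total=4.00, V=3.00; Q1=3.00, Q4=9.00; dissipated=16.667
Total dissipated: 29.688 μJ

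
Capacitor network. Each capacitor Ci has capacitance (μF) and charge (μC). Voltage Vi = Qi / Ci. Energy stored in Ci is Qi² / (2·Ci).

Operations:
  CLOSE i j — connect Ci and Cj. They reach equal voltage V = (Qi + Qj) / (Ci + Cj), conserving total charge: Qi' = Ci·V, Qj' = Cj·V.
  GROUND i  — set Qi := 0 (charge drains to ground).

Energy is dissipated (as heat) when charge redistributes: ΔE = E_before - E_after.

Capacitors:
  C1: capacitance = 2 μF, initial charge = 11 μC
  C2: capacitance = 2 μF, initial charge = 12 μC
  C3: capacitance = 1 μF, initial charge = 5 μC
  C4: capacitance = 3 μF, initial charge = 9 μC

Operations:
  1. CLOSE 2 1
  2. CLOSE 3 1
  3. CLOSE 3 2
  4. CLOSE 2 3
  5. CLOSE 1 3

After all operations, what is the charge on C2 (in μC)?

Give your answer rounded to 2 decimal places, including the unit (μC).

Initial: C1(2μF, Q=11μC, V=5.50V), C2(2μF, Q=12μC, V=6.00V), C3(1μF, Q=5μC, V=5.00V), C4(3μF, Q=9μC, V=3.00V)
Op 1: CLOSE 2-1: Q_total=23.00, C_total=4.00, V=5.75; Q2=11.50, Q1=11.50; dissipated=0.125
Op 2: CLOSE 3-1: Q_total=16.50, C_total=3.00, V=5.50; Q3=5.50, Q1=11.00; dissipated=0.188
Op 3: CLOSE 3-2: Q_total=17.00, C_total=3.00, V=5.67; Q3=5.67, Q2=11.33; dissipated=0.021
Op 4: CLOSE 2-3: Q_total=17.00, C_total=3.00, V=5.67; Q2=11.33, Q3=5.67; dissipated=0.000
Op 5: CLOSE 1-3: Q_total=16.67, C_total=3.00, V=5.56; Q1=11.11, Q3=5.56; dissipated=0.009
Final charges: Q1=11.11, Q2=11.33, Q3=5.56, Q4=9.00

Answer: 11.33 μC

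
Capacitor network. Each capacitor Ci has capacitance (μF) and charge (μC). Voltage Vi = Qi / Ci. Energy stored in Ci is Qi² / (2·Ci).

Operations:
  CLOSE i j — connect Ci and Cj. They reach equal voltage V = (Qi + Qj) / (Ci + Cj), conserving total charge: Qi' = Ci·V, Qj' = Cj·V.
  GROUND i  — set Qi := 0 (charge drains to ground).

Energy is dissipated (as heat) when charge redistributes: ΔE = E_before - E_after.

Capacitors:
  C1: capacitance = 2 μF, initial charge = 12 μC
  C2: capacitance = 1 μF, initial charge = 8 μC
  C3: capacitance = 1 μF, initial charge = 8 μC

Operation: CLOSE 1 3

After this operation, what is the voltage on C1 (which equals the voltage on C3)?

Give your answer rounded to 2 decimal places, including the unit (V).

Answer: 6.67 V

Derivation:
Initial: C1(2μF, Q=12μC, V=6.00V), C2(1μF, Q=8μC, V=8.00V), C3(1μF, Q=8μC, V=8.00V)
Op 1: CLOSE 1-3: Q_total=20.00, C_total=3.00, V=6.67; Q1=13.33, Q3=6.67; dissipated=1.333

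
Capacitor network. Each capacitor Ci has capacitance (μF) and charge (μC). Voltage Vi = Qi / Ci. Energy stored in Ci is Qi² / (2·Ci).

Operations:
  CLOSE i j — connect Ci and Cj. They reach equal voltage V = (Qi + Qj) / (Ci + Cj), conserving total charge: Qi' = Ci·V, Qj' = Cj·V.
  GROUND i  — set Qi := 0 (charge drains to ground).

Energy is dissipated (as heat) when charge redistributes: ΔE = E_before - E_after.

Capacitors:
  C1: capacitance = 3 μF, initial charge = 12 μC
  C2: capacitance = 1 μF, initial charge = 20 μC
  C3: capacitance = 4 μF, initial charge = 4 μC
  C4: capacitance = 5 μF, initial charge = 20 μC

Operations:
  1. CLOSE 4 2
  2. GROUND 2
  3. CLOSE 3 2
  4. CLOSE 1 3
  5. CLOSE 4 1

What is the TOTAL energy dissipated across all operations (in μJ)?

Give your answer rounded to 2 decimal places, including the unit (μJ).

Answer: 157.01 μJ

Derivation:
Initial: C1(3μF, Q=12μC, V=4.00V), C2(1μF, Q=20μC, V=20.00V), C3(4μF, Q=4μC, V=1.00V), C4(5μF, Q=20μC, V=4.00V)
Op 1: CLOSE 4-2: Q_total=40.00, C_total=6.00, V=6.67; Q4=33.33, Q2=6.67; dissipated=106.667
Op 2: GROUND 2: Q2=0; energy lost=22.222
Op 3: CLOSE 3-2: Q_total=4.00, C_total=5.00, V=0.80; Q3=3.20, Q2=0.80; dissipated=0.400
Op 4: CLOSE 1-3: Q_total=15.20, C_total=7.00, V=2.17; Q1=6.51, Q3=8.69; dissipated=8.777
Op 5: CLOSE 4-1: Q_total=39.85, C_total=8.00, V=4.98; Q4=24.90, Q1=14.94; dissipated=18.944
Total dissipated: 157.010 μJ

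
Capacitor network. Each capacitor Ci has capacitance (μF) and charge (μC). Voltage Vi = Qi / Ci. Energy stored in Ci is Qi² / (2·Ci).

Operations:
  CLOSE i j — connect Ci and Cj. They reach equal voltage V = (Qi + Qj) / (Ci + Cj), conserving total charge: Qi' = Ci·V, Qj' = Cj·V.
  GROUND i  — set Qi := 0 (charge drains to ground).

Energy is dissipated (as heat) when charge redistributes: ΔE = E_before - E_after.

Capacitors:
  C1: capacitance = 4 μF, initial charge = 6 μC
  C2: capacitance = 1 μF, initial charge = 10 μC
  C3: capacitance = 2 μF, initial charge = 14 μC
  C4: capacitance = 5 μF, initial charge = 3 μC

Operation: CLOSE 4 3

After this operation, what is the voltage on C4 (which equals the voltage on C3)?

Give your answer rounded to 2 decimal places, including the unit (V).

Answer: 2.43 V

Derivation:
Initial: C1(4μF, Q=6μC, V=1.50V), C2(1μF, Q=10μC, V=10.00V), C3(2μF, Q=14μC, V=7.00V), C4(5μF, Q=3μC, V=0.60V)
Op 1: CLOSE 4-3: Q_total=17.00, C_total=7.00, V=2.43; Q4=12.14, Q3=4.86; dissipated=29.257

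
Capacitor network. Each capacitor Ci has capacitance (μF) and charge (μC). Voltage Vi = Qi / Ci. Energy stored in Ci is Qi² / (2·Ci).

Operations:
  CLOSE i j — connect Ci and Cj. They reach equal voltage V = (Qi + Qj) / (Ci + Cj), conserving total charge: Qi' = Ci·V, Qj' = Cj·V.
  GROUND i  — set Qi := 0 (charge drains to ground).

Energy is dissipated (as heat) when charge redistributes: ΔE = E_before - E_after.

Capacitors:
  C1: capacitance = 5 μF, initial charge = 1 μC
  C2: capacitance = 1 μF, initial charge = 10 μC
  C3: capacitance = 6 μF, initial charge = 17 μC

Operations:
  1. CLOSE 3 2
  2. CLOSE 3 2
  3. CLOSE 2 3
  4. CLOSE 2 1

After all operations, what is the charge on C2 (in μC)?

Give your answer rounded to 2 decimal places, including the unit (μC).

Initial: C1(5μF, Q=1μC, V=0.20V), C2(1μF, Q=10μC, V=10.00V), C3(6μF, Q=17μC, V=2.83V)
Op 1: CLOSE 3-2: Q_total=27.00, C_total=7.00, V=3.86; Q3=23.14, Q2=3.86; dissipated=22.012
Op 2: CLOSE 3-2: Q_total=27.00, C_total=7.00, V=3.86; Q3=23.14, Q2=3.86; dissipated=0.000
Op 3: CLOSE 2-3: Q_total=27.00, C_total=7.00, V=3.86; Q2=3.86, Q3=23.14; dissipated=0.000
Op 4: CLOSE 2-1: Q_total=4.86, C_total=6.00, V=0.81; Q2=0.81, Q1=4.05; dissipated=5.573
Final charges: Q1=4.05, Q2=0.81, Q3=23.14

Answer: 0.81 μC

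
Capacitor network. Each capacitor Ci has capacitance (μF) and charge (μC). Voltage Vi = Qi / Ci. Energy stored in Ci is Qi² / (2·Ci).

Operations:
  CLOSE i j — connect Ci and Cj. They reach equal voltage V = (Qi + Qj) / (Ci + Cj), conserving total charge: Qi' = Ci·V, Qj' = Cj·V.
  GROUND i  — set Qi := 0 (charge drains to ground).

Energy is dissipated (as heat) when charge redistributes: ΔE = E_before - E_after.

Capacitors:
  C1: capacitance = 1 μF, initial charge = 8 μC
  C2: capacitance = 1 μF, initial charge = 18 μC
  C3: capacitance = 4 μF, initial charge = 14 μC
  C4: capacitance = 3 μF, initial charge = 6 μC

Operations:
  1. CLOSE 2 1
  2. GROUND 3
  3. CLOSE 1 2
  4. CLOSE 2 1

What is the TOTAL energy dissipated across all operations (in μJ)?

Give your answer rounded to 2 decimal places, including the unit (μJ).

Answer: 49.50 μJ

Derivation:
Initial: C1(1μF, Q=8μC, V=8.00V), C2(1μF, Q=18μC, V=18.00V), C3(4μF, Q=14μC, V=3.50V), C4(3μF, Q=6μC, V=2.00V)
Op 1: CLOSE 2-1: Q_total=26.00, C_total=2.00, V=13.00; Q2=13.00, Q1=13.00; dissipated=25.000
Op 2: GROUND 3: Q3=0; energy lost=24.500
Op 3: CLOSE 1-2: Q_total=26.00, C_total=2.00, V=13.00; Q1=13.00, Q2=13.00; dissipated=0.000
Op 4: CLOSE 2-1: Q_total=26.00, C_total=2.00, V=13.00; Q2=13.00, Q1=13.00; dissipated=0.000
Total dissipated: 49.500 μJ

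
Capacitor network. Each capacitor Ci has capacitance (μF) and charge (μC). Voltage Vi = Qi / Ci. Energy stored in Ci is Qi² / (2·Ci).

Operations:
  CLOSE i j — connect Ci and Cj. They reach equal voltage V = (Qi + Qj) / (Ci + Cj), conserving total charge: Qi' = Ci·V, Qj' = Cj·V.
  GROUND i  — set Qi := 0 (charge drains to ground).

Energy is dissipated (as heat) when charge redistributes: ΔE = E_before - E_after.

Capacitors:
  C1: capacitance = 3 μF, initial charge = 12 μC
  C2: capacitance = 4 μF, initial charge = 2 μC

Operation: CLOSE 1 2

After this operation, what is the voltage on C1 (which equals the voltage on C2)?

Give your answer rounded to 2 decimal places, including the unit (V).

Initial: C1(3μF, Q=12μC, V=4.00V), C2(4μF, Q=2μC, V=0.50V)
Op 1: CLOSE 1-2: Q_total=14.00, C_total=7.00, V=2.00; Q1=6.00, Q2=8.00; dissipated=10.500

Answer: 2.00 V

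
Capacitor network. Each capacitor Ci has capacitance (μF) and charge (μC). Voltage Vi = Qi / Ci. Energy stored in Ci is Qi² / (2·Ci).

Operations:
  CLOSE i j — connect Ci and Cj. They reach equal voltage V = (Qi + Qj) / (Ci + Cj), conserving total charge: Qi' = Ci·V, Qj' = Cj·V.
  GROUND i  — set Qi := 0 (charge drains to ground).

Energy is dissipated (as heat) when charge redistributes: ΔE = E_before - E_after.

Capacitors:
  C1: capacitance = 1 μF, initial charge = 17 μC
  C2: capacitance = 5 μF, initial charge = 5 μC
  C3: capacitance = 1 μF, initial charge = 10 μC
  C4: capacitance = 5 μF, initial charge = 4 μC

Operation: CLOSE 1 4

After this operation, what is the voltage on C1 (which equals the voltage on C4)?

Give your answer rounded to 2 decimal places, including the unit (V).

Initial: C1(1μF, Q=17μC, V=17.00V), C2(5μF, Q=5μC, V=1.00V), C3(1μF, Q=10μC, V=10.00V), C4(5μF, Q=4μC, V=0.80V)
Op 1: CLOSE 1-4: Q_total=21.00, C_total=6.00, V=3.50; Q1=3.50, Q4=17.50; dissipated=109.350

Answer: 3.50 V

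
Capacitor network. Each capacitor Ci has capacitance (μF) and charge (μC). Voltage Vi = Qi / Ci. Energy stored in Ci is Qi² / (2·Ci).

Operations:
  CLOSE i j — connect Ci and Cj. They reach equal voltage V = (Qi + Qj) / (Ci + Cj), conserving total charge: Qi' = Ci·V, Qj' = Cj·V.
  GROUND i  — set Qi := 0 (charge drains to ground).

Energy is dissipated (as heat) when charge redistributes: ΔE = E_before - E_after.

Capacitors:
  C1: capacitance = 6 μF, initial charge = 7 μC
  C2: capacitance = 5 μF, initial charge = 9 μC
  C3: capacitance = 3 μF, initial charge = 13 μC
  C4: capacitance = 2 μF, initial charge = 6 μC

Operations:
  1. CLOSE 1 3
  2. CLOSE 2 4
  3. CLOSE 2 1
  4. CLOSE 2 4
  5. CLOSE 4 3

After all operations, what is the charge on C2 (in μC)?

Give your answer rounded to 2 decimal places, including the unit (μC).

Answer: 10.87 μC

Derivation:
Initial: C1(6μF, Q=7μC, V=1.17V), C2(5μF, Q=9μC, V=1.80V), C3(3μF, Q=13μC, V=4.33V), C4(2μF, Q=6μC, V=3.00V)
Op 1: CLOSE 1-3: Q_total=20.00, C_total=9.00, V=2.22; Q1=13.33, Q3=6.67; dissipated=10.028
Op 2: CLOSE 2-4: Q_total=15.00, C_total=7.00, V=2.14; Q2=10.71, Q4=4.29; dissipated=1.029
Op 3: CLOSE 2-1: Q_total=24.05, C_total=11.00, V=2.19; Q2=10.93, Q1=13.12; dissipated=0.009
Op 4: CLOSE 2-4: Q_total=15.22, C_total=7.00, V=2.17; Q2=10.87, Q4=4.35; dissipated=0.001
Op 5: CLOSE 4-3: Q_total=11.01, C_total=5.00, V=2.20; Q4=4.41, Q3=6.61; dissipated=0.001
Final charges: Q1=13.12, Q2=10.87, Q3=6.61, Q4=4.41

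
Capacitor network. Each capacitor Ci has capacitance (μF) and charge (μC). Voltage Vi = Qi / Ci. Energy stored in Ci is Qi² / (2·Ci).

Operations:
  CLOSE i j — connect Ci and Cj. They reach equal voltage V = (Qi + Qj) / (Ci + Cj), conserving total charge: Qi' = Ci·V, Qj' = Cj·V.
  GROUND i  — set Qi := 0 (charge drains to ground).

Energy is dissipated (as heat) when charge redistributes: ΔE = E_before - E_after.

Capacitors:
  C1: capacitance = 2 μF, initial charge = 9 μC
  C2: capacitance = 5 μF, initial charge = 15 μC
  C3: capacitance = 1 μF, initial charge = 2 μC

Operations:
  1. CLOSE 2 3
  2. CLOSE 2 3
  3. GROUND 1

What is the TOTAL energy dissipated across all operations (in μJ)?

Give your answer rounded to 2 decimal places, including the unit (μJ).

Answer: 20.67 μJ

Derivation:
Initial: C1(2μF, Q=9μC, V=4.50V), C2(5μF, Q=15μC, V=3.00V), C3(1μF, Q=2μC, V=2.00V)
Op 1: CLOSE 2-3: Q_total=17.00, C_total=6.00, V=2.83; Q2=14.17, Q3=2.83; dissipated=0.417
Op 2: CLOSE 2-3: Q_total=17.00, C_total=6.00, V=2.83; Q2=14.17, Q3=2.83; dissipated=0.000
Op 3: GROUND 1: Q1=0; energy lost=20.250
Total dissipated: 20.667 μJ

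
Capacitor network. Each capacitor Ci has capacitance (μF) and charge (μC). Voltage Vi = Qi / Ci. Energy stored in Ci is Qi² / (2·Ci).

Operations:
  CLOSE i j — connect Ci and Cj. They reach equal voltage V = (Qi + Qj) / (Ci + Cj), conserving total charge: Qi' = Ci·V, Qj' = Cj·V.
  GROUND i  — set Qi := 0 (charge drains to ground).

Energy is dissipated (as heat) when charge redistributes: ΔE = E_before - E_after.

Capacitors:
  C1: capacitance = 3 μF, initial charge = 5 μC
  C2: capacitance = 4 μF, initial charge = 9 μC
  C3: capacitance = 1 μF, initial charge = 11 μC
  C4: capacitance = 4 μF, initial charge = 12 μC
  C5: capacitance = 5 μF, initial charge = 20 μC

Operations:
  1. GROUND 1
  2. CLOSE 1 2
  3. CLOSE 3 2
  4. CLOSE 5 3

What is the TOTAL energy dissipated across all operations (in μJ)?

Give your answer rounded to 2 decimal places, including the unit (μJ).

Answer: 46.50 μJ

Derivation:
Initial: C1(3μF, Q=5μC, V=1.67V), C2(4μF, Q=9μC, V=2.25V), C3(1μF, Q=11μC, V=11.00V), C4(4μF, Q=12μC, V=3.00V), C5(5μF, Q=20μC, V=4.00V)
Op 1: GROUND 1: Q1=0; energy lost=4.167
Op 2: CLOSE 1-2: Q_total=9.00, C_total=7.00, V=1.29; Q1=3.86, Q2=5.14; dissipated=4.339
Op 3: CLOSE 3-2: Q_total=16.14, C_total=5.00, V=3.23; Q3=3.23, Q2=12.91; dissipated=37.747
Op 4: CLOSE 5-3: Q_total=23.23, C_total=6.00, V=3.87; Q5=19.36, Q3=3.87; dissipated=0.248
Total dissipated: 46.501 μJ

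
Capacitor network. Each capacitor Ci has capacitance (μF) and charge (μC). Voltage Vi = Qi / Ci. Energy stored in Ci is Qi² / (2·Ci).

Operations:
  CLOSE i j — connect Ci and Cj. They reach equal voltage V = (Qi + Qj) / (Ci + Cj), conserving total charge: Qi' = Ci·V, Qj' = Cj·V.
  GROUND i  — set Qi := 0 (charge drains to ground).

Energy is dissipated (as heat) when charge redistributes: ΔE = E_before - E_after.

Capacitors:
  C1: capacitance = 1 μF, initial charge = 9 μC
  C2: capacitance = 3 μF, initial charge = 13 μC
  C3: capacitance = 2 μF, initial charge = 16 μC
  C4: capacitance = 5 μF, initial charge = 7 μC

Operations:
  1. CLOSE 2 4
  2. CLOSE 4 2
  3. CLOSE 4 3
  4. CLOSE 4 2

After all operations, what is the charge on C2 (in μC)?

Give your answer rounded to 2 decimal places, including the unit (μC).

Initial: C1(1μF, Q=9μC, V=9.00V), C2(3μF, Q=13μC, V=4.33V), C3(2μF, Q=16μC, V=8.00V), C4(5μF, Q=7μC, V=1.40V)
Op 1: CLOSE 2-4: Q_total=20.00, C_total=8.00, V=2.50; Q2=7.50, Q4=12.50; dissipated=8.067
Op 2: CLOSE 4-2: Q_total=20.00, C_total=8.00, V=2.50; Q4=12.50, Q2=7.50; dissipated=0.000
Op 3: CLOSE 4-3: Q_total=28.50, C_total=7.00, V=4.07; Q4=20.36, Q3=8.14; dissipated=21.607
Op 4: CLOSE 4-2: Q_total=27.86, C_total=8.00, V=3.48; Q4=17.41, Q2=10.45; dissipated=2.315
Final charges: Q1=9.00, Q2=10.45, Q3=8.14, Q4=17.41

Answer: 10.45 μC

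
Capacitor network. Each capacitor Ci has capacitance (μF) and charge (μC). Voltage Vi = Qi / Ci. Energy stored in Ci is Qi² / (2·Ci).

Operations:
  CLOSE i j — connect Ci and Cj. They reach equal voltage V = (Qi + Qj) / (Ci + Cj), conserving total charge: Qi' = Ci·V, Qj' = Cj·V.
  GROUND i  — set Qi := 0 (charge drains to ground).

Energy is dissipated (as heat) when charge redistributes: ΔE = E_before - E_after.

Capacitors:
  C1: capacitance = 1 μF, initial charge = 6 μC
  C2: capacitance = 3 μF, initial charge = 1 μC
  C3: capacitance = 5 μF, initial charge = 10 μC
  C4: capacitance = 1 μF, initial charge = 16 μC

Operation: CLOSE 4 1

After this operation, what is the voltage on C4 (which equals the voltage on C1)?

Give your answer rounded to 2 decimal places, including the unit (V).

Answer: 11.00 V

Derivation:
Initial: C1(1μF, Q=6μC, V=6.00V), C2(3μF, Q=1μC, V=0.33V), C3(5μF, Q=10μC, V=2.00V), C4(1μF, Q=16μC, V=16.00V)
Op 1: CLOSE 4-1: Q_total=22.00, C_total=2.00, V=11.00; Q4=11.00, Q1=11.00; dissipated=25.000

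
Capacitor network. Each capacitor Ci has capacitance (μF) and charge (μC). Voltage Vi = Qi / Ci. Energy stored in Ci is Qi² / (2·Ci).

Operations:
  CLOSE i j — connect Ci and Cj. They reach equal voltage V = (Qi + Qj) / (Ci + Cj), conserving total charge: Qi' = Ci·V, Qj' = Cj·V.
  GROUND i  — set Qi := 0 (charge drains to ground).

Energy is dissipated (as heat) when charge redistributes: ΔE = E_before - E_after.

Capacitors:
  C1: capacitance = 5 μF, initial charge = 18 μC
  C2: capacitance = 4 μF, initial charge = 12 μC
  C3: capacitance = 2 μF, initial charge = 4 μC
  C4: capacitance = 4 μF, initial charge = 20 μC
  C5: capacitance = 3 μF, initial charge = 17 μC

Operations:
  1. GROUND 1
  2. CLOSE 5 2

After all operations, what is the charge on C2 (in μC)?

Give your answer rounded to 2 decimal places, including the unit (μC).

Answer: 16.57 μC

Derivation:
Initial: C1(5μF, Q=18μC, V=3.60V), C2(4μF, Q=12μC, V=3.00V), C3(2μF, Q=4μC, V=2.00V), C4(4μF, Q=20μC, V=5.00V), C5(3μF, Q=17μC, V=5.67V)
Op 1: GROUND 1: Q1=0; energy lost=32.400
Op 2: CLOSE 5-2: Q_total=29.00, C_total=7.00, V=4.14; Q5=12.43, Q2=16.57; dissipated=6.095
Final charges: Q1=0.00, Q2=16.57, Q3=4.00, Q4=20.00, Q5=12.43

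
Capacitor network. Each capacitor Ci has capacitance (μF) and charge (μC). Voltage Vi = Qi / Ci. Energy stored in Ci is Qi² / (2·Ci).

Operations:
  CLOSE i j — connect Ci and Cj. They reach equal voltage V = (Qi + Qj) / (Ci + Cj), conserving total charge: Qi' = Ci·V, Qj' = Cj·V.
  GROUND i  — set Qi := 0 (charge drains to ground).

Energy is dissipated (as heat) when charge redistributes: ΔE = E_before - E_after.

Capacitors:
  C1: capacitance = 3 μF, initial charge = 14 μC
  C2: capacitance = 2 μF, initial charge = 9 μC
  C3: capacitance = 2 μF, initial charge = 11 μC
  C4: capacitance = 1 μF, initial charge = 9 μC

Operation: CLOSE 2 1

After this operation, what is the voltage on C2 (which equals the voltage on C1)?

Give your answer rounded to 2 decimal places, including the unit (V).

Answer: 4.60 V

Derivation:
Initial: C1(3μF, Q=14μC, V=4.67V), C2(2μF, Q=9μC, V=4.50V), C3(2μF, Q=11μC, V=5.50V), C4(1μF, Q=9μC, V=9.00V)
Op 1: CLOSE 2-1: Q_total=23.00, C_total=5.00, V=4.60; Q2=9.20, Q1=13.80; dissipated=0.017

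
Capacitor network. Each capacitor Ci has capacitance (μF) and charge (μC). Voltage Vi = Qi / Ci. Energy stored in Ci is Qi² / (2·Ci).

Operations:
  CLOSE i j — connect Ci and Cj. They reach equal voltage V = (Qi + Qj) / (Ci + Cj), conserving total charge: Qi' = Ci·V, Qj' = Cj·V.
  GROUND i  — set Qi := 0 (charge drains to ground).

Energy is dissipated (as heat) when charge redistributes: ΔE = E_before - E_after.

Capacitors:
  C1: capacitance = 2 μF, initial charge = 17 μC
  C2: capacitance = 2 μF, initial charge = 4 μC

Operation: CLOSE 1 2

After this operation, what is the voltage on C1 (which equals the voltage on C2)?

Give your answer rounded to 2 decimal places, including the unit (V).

Initial: C1(2μF, Q=17μC, V=8.50V), C2(2μF, Q=4μC, V=2.00V)
Op 1: CLOSE 1-2: Q_total=21.00, C_total=4.00, V=5.25; Q1=10.50, Q2=10.50; dissipated=21.125

Answer: 5.25 V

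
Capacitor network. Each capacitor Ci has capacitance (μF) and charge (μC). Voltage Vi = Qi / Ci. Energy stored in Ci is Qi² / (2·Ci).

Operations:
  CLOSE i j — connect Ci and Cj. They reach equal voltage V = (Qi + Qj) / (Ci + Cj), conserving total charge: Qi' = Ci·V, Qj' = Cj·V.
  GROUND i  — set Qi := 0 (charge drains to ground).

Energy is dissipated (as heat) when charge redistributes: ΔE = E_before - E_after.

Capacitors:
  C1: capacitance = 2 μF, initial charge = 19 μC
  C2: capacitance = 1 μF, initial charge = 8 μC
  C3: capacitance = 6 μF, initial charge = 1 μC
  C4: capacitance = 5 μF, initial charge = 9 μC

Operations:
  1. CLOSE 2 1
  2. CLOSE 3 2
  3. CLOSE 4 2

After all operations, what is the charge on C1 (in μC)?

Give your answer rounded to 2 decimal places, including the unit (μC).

Initial: C1(2μF, Q=19μC, V=9.50V), C2(1μF, Q=8μC, V=8.00V), C3(6μF, Q=1μC, V=0.17V), C4(5μF, Q=9μC, V=1.80V)
Op 1: CLOSE 2-1: Q_total=27.00, C_total=3.00, V=9.00; Q2=9.00, Q1=18.00; dissipated=0.750
Op 2: CLOSE 3-2: Q_total=10.00, C_total=7.00, V=1.43; Q3=8.57, Q2=1.43; dissipated=33.440
Op 3: CLOSE 4-2: Q_total=10.43, C_total=6.00, V=1.74; Q4=8.69, Q2=1.74; dissipated=0.057
Final charges: Q1=18.00, Q2=1.74, Q3=8.57, Q4=8.69

Answer: 18.00 μC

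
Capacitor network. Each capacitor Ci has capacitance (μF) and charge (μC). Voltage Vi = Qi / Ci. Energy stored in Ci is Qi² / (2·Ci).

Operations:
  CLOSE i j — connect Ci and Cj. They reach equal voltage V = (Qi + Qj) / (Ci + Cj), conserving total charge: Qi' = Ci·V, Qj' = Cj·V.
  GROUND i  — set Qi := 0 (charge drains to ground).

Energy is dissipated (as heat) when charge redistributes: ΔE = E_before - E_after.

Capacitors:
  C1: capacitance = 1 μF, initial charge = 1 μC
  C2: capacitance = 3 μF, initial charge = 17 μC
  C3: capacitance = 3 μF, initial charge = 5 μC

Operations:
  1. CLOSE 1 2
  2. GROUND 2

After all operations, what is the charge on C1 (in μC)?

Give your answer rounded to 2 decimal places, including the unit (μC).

Initial: C1(1μF, Q=1μC, V=1.00V), C2(3μF, Q=17μC, V=5.67V), C3(3μF, Q=5μC, V=1.67V)
Op 1: CLOSE 1-2: Q_total=18.00, C_total=4.00, V=4.50; Q1=4.50, Q2=13.50; dissipated=8.167
Op 2: GROUND 2: Q2=0; energy lost=30.375
Final charges: Q1=4.50, Q2=0.00, Q3=5.00

Answer: 4.50 μC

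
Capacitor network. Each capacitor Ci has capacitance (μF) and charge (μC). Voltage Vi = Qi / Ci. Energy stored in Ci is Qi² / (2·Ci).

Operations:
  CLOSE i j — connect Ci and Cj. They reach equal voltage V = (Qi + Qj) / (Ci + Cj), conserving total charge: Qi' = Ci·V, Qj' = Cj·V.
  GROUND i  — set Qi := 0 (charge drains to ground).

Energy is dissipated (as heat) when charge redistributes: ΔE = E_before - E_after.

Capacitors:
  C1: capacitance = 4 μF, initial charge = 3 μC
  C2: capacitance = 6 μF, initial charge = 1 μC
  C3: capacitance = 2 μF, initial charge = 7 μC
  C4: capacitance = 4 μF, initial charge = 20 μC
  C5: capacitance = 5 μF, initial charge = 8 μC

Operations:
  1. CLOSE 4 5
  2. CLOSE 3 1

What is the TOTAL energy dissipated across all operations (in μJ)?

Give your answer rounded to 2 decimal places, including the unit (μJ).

Initial: C1(4μF, Q=3μC, V=0.75V), C2(6μF, Q=1μC, V=0.17V), C3(2μF, Q=7μC, V=3.50V), C4(4μF, Q=20μC, V=5.00V), C5(5μF, Q=8μC, V=1.60V)
Op 1: CLOSE 4-5: Q_total=28.00, C_total=9.00, V=3.11; Q4=12.44, Q5=15.56; dissipated=12.844
Op 2: CLOSE 3-1: Q_total=10.00, C_total=6.00, V=1.67; Q3=3.33, Q1=6.67; dissipated=5.042
Total dissipated: 17.886 μJ

Answer: 17.89 μJ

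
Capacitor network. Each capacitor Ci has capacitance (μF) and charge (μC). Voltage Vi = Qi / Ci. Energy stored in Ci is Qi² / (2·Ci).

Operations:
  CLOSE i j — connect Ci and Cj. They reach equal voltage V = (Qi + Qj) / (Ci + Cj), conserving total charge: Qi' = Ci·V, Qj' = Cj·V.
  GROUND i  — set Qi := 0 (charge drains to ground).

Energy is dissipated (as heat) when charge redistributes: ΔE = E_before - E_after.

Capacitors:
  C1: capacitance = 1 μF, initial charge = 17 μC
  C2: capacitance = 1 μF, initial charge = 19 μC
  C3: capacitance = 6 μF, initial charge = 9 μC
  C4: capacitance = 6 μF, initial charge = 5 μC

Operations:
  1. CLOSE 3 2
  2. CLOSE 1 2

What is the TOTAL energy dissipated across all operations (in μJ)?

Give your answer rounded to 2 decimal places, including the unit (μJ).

Answer: 173.50 μJ

Derivation:
Initial: C1(1μF, Q=17μC, V=17.00V), C2(1μF, Q=19μC, V=19.00V), C3(6μF, Q=9μC, V=1.50V), C4(6μF, Q=5μC, V=0.83V)
Op 1: CLOSE 3-2: Q_total=28.00, C_total=7.00, V=4.00; Q3=24.00, Q2=4.00; dissipated=131.250
Op 2: CLOSE 1-2: Q_total=21.00, C_total=2.00, V=10.50; Q1=10.50, Q2=10.50; dissipated=42.250
Total dissipated: 173.500 μJ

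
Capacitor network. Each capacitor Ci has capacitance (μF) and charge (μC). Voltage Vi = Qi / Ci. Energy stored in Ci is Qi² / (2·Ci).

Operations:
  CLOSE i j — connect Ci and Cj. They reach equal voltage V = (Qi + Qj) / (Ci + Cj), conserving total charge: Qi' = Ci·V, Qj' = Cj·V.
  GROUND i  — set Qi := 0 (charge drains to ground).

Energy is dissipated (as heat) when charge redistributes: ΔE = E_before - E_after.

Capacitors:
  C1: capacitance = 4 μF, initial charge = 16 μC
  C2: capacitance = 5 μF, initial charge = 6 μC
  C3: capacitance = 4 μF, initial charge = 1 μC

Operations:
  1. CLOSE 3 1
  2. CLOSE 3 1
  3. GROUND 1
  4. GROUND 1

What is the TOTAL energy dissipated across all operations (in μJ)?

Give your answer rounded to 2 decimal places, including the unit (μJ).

Initial: C1(4μF, Q=16μC, V=4.00V), C2(5μF, Q=6μC, V=1.20V), C3(4μF, Q=1μC, V=0.25V)
Op 1: CLOSE 3-1: Q_total=17.00, C_total=8.00, V=2.12; Q3=8.50, Q1=8.50; dissipated=14.062
Op 2: CLOSE 3-1: Q_total=17.00, C_total=8.00, V=2.12; Q3=8.50, Q1=8.50; dissipated=0.000
Op 3: GROUND 1: Q1=0; energy lost=9.031
Op 4: GROUND 1: Q1=0; energy lost=0.000
Total dissipated: 23.094 μJ

Answer: 23.09 μJ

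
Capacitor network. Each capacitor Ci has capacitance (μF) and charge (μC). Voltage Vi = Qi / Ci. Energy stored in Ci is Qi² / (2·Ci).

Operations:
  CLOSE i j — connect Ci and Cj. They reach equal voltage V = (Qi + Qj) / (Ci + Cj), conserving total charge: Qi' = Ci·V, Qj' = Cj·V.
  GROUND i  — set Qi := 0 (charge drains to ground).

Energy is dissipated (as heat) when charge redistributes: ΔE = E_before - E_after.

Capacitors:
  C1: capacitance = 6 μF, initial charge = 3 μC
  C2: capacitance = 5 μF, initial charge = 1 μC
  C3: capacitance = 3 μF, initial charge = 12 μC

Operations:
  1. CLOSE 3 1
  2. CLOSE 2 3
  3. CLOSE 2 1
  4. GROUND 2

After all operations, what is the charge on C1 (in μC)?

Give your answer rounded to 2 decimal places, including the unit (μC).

Initial: C1(6μF, Q=3μC, V=0.50V), C2(5μF, Q=1μC, V=0.20V), C3(3μF, Q=12μC, V=4.00V)
Op 1: CLOSE 3-1: Q_total=15.00, C_total=9.00, V=1.67; Q3=5.00, Q1=10.00; dissipated=12.250
Op 2: CLOSE 2-3: Q_total=6.00, C_total=8.00, V=0.75; Q2=3.75, Q3=2.25; dissipated=2.017
Op 3: CLOSE 2-1: Q_total=13.75, C_total=11.00, V=1.25; Q2=6.25, Q1=7.50; dissipated=1.146
Op 4: GROUND 2: Q2=0; energy lost=3.906
Final charges: Q1=7.50, Q2=0.00, Q3=2.25

Answer: 7.50 μC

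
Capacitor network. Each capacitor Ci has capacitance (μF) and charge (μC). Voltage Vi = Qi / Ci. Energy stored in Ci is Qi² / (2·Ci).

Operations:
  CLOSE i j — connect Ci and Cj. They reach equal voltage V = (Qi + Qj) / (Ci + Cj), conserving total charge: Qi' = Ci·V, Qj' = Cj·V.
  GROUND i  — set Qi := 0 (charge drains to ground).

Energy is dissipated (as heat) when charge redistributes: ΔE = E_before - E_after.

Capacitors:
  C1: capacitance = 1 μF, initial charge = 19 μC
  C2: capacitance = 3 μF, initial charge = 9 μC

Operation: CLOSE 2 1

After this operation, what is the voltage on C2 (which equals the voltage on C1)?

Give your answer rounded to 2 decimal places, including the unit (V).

Initial: C1(1μF, Q=19μC, V=19.00V), C2(3μF, Q=9μC, V=3.00V)
Op 1: CLOSE 2-1: Q_total=28.00, C_total=4.00, V=7.00; Q2=21.00, Q1=7.00; dissipated=96.000

Answer: 7.00 V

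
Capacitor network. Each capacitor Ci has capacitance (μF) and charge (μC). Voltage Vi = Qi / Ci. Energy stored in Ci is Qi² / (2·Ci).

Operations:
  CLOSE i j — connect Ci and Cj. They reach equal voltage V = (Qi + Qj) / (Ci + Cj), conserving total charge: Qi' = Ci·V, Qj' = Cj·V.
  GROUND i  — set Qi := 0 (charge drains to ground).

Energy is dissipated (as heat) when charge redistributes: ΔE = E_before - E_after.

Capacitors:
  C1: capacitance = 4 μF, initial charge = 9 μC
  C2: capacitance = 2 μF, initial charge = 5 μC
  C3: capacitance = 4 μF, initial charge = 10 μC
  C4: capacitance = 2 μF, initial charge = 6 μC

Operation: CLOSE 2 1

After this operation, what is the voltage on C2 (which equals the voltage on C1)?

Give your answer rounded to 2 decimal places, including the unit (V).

Initial: C1(4μF, Q=9μC, V=2.25V), C2(2μF, Q=5μC, V=2.50V), C3(4μF, Q=10μC, V=2.50V), C4(2μF, Q=6μC, V=3.00V)
Op 1: CLOSE 2-1: Q_total=14.00, C_total=6.00, V=2.33; Q2=4.67, Q1=9.33; dissipated=0.042

Answer: 2.33 V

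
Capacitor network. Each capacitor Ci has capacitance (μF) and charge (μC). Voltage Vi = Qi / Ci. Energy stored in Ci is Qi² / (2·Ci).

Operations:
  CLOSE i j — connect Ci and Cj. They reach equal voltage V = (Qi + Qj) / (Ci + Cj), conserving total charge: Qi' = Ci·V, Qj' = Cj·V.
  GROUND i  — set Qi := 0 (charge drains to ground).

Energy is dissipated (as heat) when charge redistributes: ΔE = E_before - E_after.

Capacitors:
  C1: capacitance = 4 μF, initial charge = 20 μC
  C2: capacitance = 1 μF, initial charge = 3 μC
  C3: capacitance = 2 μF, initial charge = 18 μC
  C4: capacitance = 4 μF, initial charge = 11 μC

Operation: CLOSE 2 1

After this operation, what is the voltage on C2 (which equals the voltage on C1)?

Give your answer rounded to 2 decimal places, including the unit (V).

Initial: C1(4μF, Q=20μC, V=5.00V), C2(1μF, Q=3μC, V=3.00V), C3(2μF, Q=18μC, V=9.00V), C4(4μF, Q=11μC, V=2.75V)
Op 1: CLOSE 2-1: Q_total=23.00, C_total=5.00, V=4.60; Q2=4.60, Q1=18.40; dissipated=1.600

Answer: 4.60 V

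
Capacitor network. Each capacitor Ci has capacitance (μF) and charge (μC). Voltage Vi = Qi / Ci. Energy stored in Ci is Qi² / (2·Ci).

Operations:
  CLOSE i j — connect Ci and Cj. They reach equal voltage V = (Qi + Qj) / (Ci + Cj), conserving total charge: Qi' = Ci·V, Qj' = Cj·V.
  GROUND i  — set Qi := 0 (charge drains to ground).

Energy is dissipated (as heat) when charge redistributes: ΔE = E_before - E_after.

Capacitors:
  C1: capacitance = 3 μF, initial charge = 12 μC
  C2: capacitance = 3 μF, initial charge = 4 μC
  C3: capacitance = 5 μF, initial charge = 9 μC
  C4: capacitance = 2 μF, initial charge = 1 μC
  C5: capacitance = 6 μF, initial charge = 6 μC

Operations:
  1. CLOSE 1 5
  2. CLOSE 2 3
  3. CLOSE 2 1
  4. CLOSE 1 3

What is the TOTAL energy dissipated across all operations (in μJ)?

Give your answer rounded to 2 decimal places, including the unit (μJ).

Initial: C1(3μF, Q=12μC, V=4.00V), C2(3μF, Q=4μC, V=1.33V), C3(5μF, Q=9μC, V=1.80V), C4(2μF, Q=1μC, V=0.50V), C5(6μF, Q=6μC, V=1.00V)
Op 1: CLOSE 1-5: Q_total=18.00, C_total=9.00, V=2.00; Q1=6.00, Q5=12.00; dissipated=9.000
Op 2: CLOSE 2-3: Q_total=13.00, C_total=8.00, V=1.62; Q2=4.88, Q3=8.12; dissipated=0.204
Op 3: CLOSE 2-1: Q_total=10.88, C_total=6.00, V=1.81; Q2=5.44, Q1=5.44; dissipated=0.105
Op 4: CLOSE 1-3: Q_total=13.56, C_total=8.00, V=1.70; Q1=5.09, Q3=8.48; dissipated=0.033
Total dissipated: 9.343 μJ

Answer: 9.34 μJ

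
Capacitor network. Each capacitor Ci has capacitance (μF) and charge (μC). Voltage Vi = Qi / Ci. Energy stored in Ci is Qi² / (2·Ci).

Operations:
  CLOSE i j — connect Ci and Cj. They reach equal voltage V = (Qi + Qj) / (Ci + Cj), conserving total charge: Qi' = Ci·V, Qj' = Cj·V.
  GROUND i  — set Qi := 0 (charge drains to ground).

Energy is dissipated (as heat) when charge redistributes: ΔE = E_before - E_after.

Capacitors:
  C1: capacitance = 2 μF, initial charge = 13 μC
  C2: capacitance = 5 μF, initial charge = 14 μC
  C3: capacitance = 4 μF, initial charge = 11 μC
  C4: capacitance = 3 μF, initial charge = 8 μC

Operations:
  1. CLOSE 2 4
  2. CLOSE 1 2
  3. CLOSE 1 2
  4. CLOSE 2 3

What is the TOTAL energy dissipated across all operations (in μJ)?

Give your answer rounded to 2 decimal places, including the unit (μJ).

Answer: 11.34 μJ

Derivation:
Initial: C1(2μF, Q=13μC, V=6.50V), C2(5μF, Q=14μC, V=2.80V), C3(4μF, Q=11μC, V=2.75V), C4(3μF, Q=8μC, V=2.67V)
Op 1: CLOSE 2-4: Q_total=22.00, C_total=8.00, V=2.75; Q2=13.75, Q4=8.25; dissipated=0.017
Op 2: CLOSE 1-2: Q_total=26.75, C_total=7.00, V=3.82; Q1=7.64, Q2=19.11; dissipated=10.045
Op 3: CLOSE 1-2: Q_total=26.75, C_total=7.00, V=3.82; Q1=7.64, Q2=19.11; dissipated=0.000
Op 4: CLOSE 2-3: Q_total=30.11, C_total=9.00, V=3.35; Q2=16.73, Q3=13.38; dissipated=1.276
Total dissipated: 11.337 μJ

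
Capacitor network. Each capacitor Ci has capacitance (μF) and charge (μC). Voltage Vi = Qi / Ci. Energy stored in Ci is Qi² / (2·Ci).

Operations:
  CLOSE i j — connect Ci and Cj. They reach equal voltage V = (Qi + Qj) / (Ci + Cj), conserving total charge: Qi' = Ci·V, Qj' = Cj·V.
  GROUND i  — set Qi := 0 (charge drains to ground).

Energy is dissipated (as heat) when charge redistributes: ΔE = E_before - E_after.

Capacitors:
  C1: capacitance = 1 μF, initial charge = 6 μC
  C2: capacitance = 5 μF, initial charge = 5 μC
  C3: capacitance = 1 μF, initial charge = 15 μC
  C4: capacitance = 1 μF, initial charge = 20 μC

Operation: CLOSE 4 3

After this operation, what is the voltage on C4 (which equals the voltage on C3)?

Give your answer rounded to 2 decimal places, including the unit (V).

Initial: C1(1μF, Q=6μC, V=6.00V), C2(5μF, Q=5μC, V=1.00V), C3(1μF, Q=15μC, V=15.00V), C4(1μF, Q=20μC, V=20.00V)
Op 1: CLOSE 4-3: Q_total=35.00, C_total=2.00, V=17.50; Q4=17.50, Q3=17.50; dissipated=6.250

Answer: 17.50 V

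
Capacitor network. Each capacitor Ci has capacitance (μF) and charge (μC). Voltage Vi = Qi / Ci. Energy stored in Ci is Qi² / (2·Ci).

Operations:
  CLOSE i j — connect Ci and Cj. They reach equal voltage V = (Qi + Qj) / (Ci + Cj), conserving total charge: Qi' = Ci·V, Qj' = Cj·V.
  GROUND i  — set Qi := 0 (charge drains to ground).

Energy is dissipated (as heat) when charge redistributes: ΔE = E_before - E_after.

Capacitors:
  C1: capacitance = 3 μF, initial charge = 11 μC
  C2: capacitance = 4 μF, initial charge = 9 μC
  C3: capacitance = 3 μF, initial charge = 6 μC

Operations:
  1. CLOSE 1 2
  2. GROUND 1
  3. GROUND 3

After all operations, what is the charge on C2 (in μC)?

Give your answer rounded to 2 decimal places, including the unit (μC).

Initial: C1(3μF, Q=11μC, V=3.67V), C2(4μF, Q=9μC, V=2.25V), C3(3μF, Q=6μC, V=2.00V)
Op 1: CLOSE 1-2: Q_total=20.00, C_total=7.00, V=2.86; Q1=8.57, Q2=11.43; dissipated=1.720
Op 2: GROUND 1: Q1=0; energy lost=12.245
Op 3: GROUND 3: Q3=0; energy lost=6.000
Final charges: Q1=0.00, Q2=11.43, Q3=0.00

Answer: 11.43 μC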